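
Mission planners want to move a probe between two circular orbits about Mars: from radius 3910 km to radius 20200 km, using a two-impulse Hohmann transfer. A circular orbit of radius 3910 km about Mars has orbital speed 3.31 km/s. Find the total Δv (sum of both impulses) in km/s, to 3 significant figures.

From the circular-orbit relation v² = μ/r at r = 3910 km: μ = v²r = (3.31)² × 3910 = 42838.4 km³/s².
Transfer-ellipse semi-major axis a_t = (r₁ + r₂)/2 = (3910 + 20200)/2 = 12055 km.
Circular speed at r₁: v₁ = √(μ/r₁) = √(42838.4/3910) = 3.3100 km/s.
Transfer-orbit speed at r₁ (vis-viva): v_p = √[μ(2/r₁ − 1/a_t)] = 4.2847 km/s.
First burn Δv₁ = |v_p − v₁| = 0.9747 km/s.
Circular speed at r₂: v₂ = √(μ/r₂) = 1.4563 km/s.
Transfer-orbit speed at r₂: v_a = √[μ(2/r₂ − 1/a_t)] = 0.82936 km/s.
Second burn Δv₂ = |v₂ − v_a| = 0.6269 km/s.
Total Δv = Δv₁ + Δv₂ = 1.602 km/s.

Δv = 1.60 km/s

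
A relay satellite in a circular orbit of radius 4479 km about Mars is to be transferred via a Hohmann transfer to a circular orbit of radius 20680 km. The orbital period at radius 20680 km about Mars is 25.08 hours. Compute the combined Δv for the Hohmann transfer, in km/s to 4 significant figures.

From Kepler's third law T² = 4π²r³/μ at r = 20680 km, T = 25.08 hours = 25.08 × 3600 s = 90288 s: μ = 4π²r³/T² = 42830.3 km³/s².
Semi-major axis of the transfer orbit: a_t = (4479 + 20680)/2 = 12579.5 km.
Circular speed at r₁: v₁ = √(μ/r₁) = √(42830.3/4479) = 3.092325 km/s.
On the transfer ellipse at r₁, v² = μ(2/r − 1/a) gives v_p = √[μ(2/r₁ − 1/a_t)] = 3.964868 km/s.
First burn Δv₁ = |v_p − v₁| = 0.8725 km/s.
At r₂, v₂ = √(μ/r₂) = 1.4391 km/s.
Transfer-orbit speed at r₂: v_a = √[μ(2/r₂ − 1/a_t)] = 0.85874 km/s.
Second burn Δv₂ = |v₂ − v_a| = 0.5804 km/s.
Δv = Δv₁ + Δv₂ = 0.8725 + 0.5804 = 1.453 km/s.

Δv = 1.453 km/s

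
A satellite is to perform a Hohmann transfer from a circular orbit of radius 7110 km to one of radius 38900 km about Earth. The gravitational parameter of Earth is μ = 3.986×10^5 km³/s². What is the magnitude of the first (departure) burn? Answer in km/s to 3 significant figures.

The Hohmann ellipse has a_t = (r₁ + r₂)/2 = 23005 km.
Circular speed at r = 7110 km: v_c = √(μ/r) = 7.487 km/s.
Transfer-orbit speed at the same r (vis-viva, a = a_t): v_t = √[μ(2/r − 1/a_t)] = 9.736 km/s.
Δv₁ = |v_t − v_c| = |9.736 − 7.487| = 2.249 km/s.

Δv₁ = 2.25 km/s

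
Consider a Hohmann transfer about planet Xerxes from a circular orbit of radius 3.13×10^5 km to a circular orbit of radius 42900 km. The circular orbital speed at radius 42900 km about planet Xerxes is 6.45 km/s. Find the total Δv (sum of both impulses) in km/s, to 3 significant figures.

From the circular-orbit relation v² = μ/r at r = 42900 km: μ = v²r = (6.45)² × 42900 = 1.78475×10^6 km³/s².
The Hohmann ellipse has a_t = (r₁ + r₂)/2 = 1.7795×10^5 km.
Circular speed at r₁: v₁ = √(μ/r₁) = √(1.78475×10^6/3.130×10^5) = 2.3879 km/s.
Transfer-orbit speed at r₁ (vis-viva): v_a = √[μ(2/r₁ − 1/a_t)] = 1.1725 km/s.
First burn Δv₁ = |v_a − v₁| = 1.2154 km/s.
Circular speed at r₂: v₂ = √(μ/r₂) = 6.4500 km/s.
Transfer-orbit speed at r₂: v_p = √[μ(2/r₂ − 1/a_t)] = 8.5543 km/s.
Second burn Δv₂ = |v₂ − v_p| = 2.1043 km/s.
Δv = Δv₁ + Δv₂ = 1.2154 + 2.1043 = 3.320 km/s.

Δv = 3.32 km/s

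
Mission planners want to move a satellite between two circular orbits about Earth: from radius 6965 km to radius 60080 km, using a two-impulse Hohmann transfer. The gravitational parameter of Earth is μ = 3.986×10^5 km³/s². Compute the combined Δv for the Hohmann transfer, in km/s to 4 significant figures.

Transfer-ellipse semi-major axis a_t = (r₁ + r₂)/2 = (6965 + 60080)/2 = 33522.5 km.
At r₁ the circular-orbit speed is v₁ = √(μ/r₁) = 7.56499 km/s.
On the transfer ellipse at r₁, vis-viva equation gives v_p = √[μ(2/r₁ − 1/a_t)] = 10.1276 km/s.
First burn Δv₁ = |v_p − v₁| = 2.5626 km/s.
At r₂, v₂ = √(μ/r₂) = 2.57575 km/s.
Transfer-orbit speed at r₂: v_a = √[μ(2/r₂ − 1/a_t)] = 1.17408 km/s.
Second burn Δv₂ = |v₂ − v_a| = 1.4017 km/s.
Total Δv = Δv₁ + Δv₂ = 3.964 km/s.

Δv = 3.964 km/s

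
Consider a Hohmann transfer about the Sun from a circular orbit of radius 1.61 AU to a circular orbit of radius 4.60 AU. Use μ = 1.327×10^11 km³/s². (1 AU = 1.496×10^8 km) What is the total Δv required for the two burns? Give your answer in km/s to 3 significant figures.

In km: r₁ = 1.61 × 1.496×10^8 = 2.40856×10^8 km; r₂ = 4.60 × 1.496×10^8 = 6.8816×10^8 km.
Semi-major axis of the transfer orbit: a_t = (2.40856×10^8 + 6.8816×10^8)/2 = 4.64508×10^8 km.
At r₁ the circular-orbit speed is v₁ = √(μ/r₁) = 23.4724 km/s.
Transfer-orbit speed at r₁ (vis-viva equation): v_p = √[μ(2/r₁ − 1/a_t)] = 28.5696 km/s.
First burn Δv₁ = |v_p − v₁| = 5.097 km/s.
Circular speed at r₂: v₂ = √(μ/r₂) = 13.886 km/s.
Transfer-orbit speed at r₂: v_a = √[μ(2/r₂ − 1/a_t)] = 9.9994 km/s.
Second burn Δv₂ = |v₂ − v_a| = 3.887 km/s.
Δv = Δv₁ + Δv₂ = 5.097 + 3.887 = 8.984 km/s.

Δv = 8.98 km/s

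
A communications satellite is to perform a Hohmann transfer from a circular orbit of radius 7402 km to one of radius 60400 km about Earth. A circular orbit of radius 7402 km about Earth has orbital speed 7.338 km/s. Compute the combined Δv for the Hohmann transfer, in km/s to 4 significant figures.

From the circular-orbit relation v² = μ/r at r = 7402 km: μ = v²r = (7.338)² × 7402 = 3.98570×10^5 km³/s².
Semi-major axis of the transfer orbit: a_t = (7402 + 60400)/2 = 33901 km.
Circular speed at r₁: v₁ = √(μ/r₁) = √(3.98570×10^5/7402) = 7.338 km/s.
On the transfer ellipse at r₁, vis-viva gives v_p = √[μ(2/r₁ − 1/a_t)] = 9.795 km/s.
First burn Δv₁ = |v_p − v₁| = 2.457 km/s.
At r₂, v₂ = √(μ/r₂) = 2.56882 km/s.
Transfer-orbit speed at r₂: v_a = √[μ(2/r₂ − 1/a_t)] = 1.20033 km/s.
Second burn Δv₂ = |v₂ − v_a| = 1.368 km/s.
Total Δv = Δv₁ + Δv₂ = 3.825 km/s.

Δv = 3.825 km/s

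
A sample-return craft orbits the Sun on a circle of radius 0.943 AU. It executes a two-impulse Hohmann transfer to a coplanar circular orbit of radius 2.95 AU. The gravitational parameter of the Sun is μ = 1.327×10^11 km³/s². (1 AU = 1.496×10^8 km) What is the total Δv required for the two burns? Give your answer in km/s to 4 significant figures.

Δv = 12.36 km/s

In km: r₁ = 0.943 × 1.496×10^8 = 1.410728×10^8 km; r₂ = 2.95 × 1.496×10^8 = 4.4132×10^8 km.
Semi-major axis of the transfer orbit: a_t = (1.410728×10^8 + 4.4132×10^8)/2 = 2.911964×10^8 km.
Circular speed at r₁: v₁ = √(μ/r₁) = √(1.327×10^11/1.410728×10^8) = 30.670 km/s.
On the transfer ellipse at r₁, v² = μ(2/r − 1/a) gives v_p = √[μ(2/r₁ − 1/a_t)] = 37.757 km/s.
First burn Δv₁ = |v_p − v₁| = 7.087 km/s.
Circular speed at r₂: v₂ = √(μ/r₂) = 17.340 km/s.
Transfer-orbit speed at r₂: v_a = √[μ(2/r₂ − 1/a_t)] = 12.069 km/s.
Second burn Δv₂ = |v₂ − v_a| = 5.271 km/s.
Total Δv = Δv₁ + Δv₂ = 12.36 km/s.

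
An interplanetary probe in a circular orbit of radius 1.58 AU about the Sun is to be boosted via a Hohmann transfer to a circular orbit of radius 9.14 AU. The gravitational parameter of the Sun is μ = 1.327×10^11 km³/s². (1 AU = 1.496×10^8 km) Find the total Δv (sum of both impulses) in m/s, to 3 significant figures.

Δv = 11700 m/s

In km: r₁ = 1.58 × 1.496×10^8 = 2.36368×10^8 km; r₂ = 9.14 × 1.496×10^8 = 1.367344×10^9 km.
The Hohmann ellipse has a_t = (r₁ + r₂)/2 = 8.01856×10^8 km.
Circular speed at r₁: v₁ = √(μ/r₁) = √(1.327×10^11/2.36368×10^8) = 23.694 km/s.
Transfer-orbit speed at r₁ (vis-viva equation): v_p = √[μ(2/r₁ − 1/a_t)] = 30.941 km/s.
First burn Δv₁ = |v_p − v₁| = 7.247 km/s.
Circular speed at r₂: v₂ = √(μ/r₂) = 9.8514 km/s.
Transfer-orbit speed at r₂: v_a = √[μ(2/r₂ − 1/a_t)] = 5.3486 km/s.
Second burn Δv₂ = |v₂ − v_a| = 4.503 km/s.
Δv = Δv₁ + Δv₂ = 7.247 + 4.503 = 11.75 km/s.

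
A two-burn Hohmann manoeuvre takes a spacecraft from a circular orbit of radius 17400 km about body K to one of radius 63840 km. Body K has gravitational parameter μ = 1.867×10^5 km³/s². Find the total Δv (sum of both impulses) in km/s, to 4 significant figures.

Δv = 1.422 km/s

Semi-major axis of the transfer orbit: a_t = (17400 + 63840)/2 = 40620 km.
Circular speed at r₁: v₁ = √(μ/r₁) = √(1.867×10^5/17400) = 3.27565 km/s.
Transfer-orbit speed at r₁ (vis-viva equation): v_p = √[μ(2/r₁ − 1/a_t)] = 4.10652 km/s.
First burn Δv₁ = |v_p − v₁| = 0.8309 km/s.
Circular speed at r₂: v₂ = √(μ/r₂) = 1.71012 km/s.
Transfer-orbit speed at r₂: v_a = √[μ(2/r₂ − 1/a_t)] = 1.11926 km/s.
Second burn Δv₂ = |v₂ − v_a| = 0.5909 km/s.
Total Δv = Δv₁ + Δv₂ = 1.422 km/s.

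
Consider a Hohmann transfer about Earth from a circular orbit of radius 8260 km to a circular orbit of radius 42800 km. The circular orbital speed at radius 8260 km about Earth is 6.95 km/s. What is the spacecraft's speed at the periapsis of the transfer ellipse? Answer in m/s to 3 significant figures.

v = 9000 m/s

From the circular-orbit relation v² = μ/r at r = 8260 km: μ = v²r = (6.95)² × 8260 = 3.98979×10^5 km³/s².
The Hohmann ellipse has a_t = (r₁ + r₂)/2 = 25530 km.
The periapsis of the transfer ellipse is at r = 8260 km.
Vis-viva: v = √[μ(2/r − 1/a_t)] = √[3.98979×10^5 × (2/8260 − 1/25530)] = 8.999 km/s.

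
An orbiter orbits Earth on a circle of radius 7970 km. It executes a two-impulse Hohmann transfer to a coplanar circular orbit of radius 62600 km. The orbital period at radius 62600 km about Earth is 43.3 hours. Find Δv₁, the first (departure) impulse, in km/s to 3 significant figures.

From Kepler's third law T² = 4π²r³/μ at r = 62600 km, T = 43.3 hours = 43.3 × 3600 s = 1.5588×10^5 s: μ = 4π²r³/T² = 3.98568×10^5 km³/s².
Transfer-ellipse semi-major axis a_t = (r₁ + r₂)/2 = (7970 + 62600)/2 = 35285 km.
Circular speed at r = 7970 km: v_c = √(μ/r) = 7.07167 km/s.
Vis-viva on the transfer ellipse at r = 7970 km gives v_t = √[μ(2/r − 1/a_t)] = 9.41920 km/s.
Δv₁ = |v_t − v_c| = |9.41920 − 7.07167| = 2.348 km/s.

Δv₁ = 2.35 km/s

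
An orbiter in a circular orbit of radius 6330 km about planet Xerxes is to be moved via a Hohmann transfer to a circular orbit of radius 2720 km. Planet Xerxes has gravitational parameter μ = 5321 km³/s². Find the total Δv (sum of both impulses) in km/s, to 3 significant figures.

Semi-major axis of the transfer orbit: a_t = (6330 + 2720)/2 = 4525 km.
Circular speed at r₁: v₁ = √(μ/r₁) = √(5321/6330) = 0.9168 km/s.
On the transfer ellipse at r₁, v² = μ(2/r − 1/a) gives v_a = √[μ(2/r₁ − 1/a_t)] = 0.7108 km/s.
First burn Δv₁ = |v_a − v₁| = 0.2060 km/s.
Circular speed at r₂: v₂ = √(μ/r₂) = 1.3987 km/s.
Transfer-orbit speed at r₂: v_p = √[μ(2/r₂ − 1/a_t)] = 1.6543 km/s.
Second burn Δv₂ = |v₂ − v_p| = 0.2556 km/s.
Δv = Δv₁ + Δv₂ = 0.2060 + 0.2556 = 0.4616 km/s.

Δv = 0.462 km/s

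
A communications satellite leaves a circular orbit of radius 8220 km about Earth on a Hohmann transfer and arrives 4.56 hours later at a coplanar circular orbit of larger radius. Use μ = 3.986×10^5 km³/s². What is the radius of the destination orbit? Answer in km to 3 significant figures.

r₂ = 36100 km

Transfer time t = 4.56 hours = 16416 s, and t = π√(a_t³/μ).
So a_t = (μ t²/π²)^(1/3) = (3.986×10^5 × (16416)² / π²)^(1/3) = 22161 km.
Since a_t = (r₁ + r₂)/2, r₂ = 2a_t − r₁ = 2×22161 − 8220 = 36102 km.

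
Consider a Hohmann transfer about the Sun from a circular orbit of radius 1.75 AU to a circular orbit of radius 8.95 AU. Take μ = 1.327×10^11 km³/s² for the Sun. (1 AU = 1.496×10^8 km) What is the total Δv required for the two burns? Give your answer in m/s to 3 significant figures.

Δv = 10900 m/s

In km: r₁ = 1.75 × 1.496×10^8 = 2.618×10^8 km; r₂ = 8.95 × 1.496×10^8 = 1.33892×10^9 km.
The Hohmann ellipse has a_t = (r₁ + r₂)/2 = 8.0036×10^8 km.
Circular speed at r₁: v₁ = √(μ/r₁) = √(1.327×10^11/2.618×10^8) = 22.514 km/s.
On the transfer ellipse at r₁, vis-viva gives v_p = √[μ(2/r₁ − 1/a_t)] = 29.120 km/s.
First burn Δv₁ = |v_p − v₁| = 6.606 km/s.
Circular speed at r₂: v₂ = √(μ/r₂) = 9.9554 km/s.
Transfer-orbit speed at r₂: v_a = √[μ(2/r₂ − 1/a_t)] = 5.6938 km/s.
Second burn Δv₂ = |v₂ − v_a| = 4.262 km/s.
Δv = Δv₁ + Δv₂ = 6.606 + 4.262 = 10.87 km/s.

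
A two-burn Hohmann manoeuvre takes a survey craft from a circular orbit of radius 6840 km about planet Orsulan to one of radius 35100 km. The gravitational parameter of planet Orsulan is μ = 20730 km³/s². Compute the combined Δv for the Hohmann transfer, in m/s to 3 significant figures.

Semi-major axis of the transfer orbit: a_t = (6840 + 35100)/2 = 20970 km.
At r₁ the circular-orbit speed is v₁ = √(μ/r₁) = 1.7409 km/s.
On the transfer ellipse at r₁, vis-viva gives v_p = √[μ(2/r₁ − 1/a_t)] = 2.2523 km/s.
First burn Δv₁ = |v_p − v₁| = 0.5114 km/s.
At r₂, v₂ = √(μ/r₂) = 0.7685 km/s.
Transfer-orbit speed at r₂: v_a = √[μ(2/r₂ − 1/a_t)] = 0.4389 km/s.
Second burn Δv₂ = |v₂ − v_a| = 0.3296 km/s.
Δv = Δv₁ + Δv₂ = 0.5114 + 0.3296 = 0.8410 km/s.

Δv = 841 m/s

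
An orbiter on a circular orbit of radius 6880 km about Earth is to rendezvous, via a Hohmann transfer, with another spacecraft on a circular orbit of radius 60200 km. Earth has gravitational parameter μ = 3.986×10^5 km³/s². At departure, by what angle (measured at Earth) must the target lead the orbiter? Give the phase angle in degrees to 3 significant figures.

Transfer-ellipse semi-major axis a_t = (r₁ + r₂)/2 = (6880 + 60200)/2 = 33540 km.
The half-period of the transfer ellipse is t = π√(a_t³/μ) = 30565 s.
The target's mean motion on its circular orbit is ω₂ = √(μ/r₂³) = 4.2744×10^-5 rad/s.
Angle swept by the target during transfer: ω₂·t = 1.3065 rad = 74.86°.
Arrival is 180° from departure on the ellipse, so φ = 180° − 74.86° = 105°.

φ = 105°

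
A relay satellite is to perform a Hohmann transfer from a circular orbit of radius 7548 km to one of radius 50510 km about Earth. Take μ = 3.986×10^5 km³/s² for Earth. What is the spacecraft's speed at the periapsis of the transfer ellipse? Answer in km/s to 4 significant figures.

v = 9.586 km/s

The Hohmann ellipse has a_t = (r₁ + r₂)/2 = 29029 km.
The periapsis of the transfer ellipse is at r = 7548 km.
Vis-viva: v = √[μ(2/r − 1/a_t)] = √[3.986×10^5 × (2/7548 − 1/29029)] = 9.586 km/s.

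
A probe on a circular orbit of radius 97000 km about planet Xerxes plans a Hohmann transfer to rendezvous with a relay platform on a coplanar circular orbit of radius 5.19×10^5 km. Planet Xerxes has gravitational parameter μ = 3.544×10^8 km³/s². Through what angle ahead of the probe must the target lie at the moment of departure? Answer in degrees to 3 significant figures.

Semi-major axis of the transfer orbit: a_t = (97000 + 5.190×10^5)/2 = 3.080×10^5 km.
Transfer time t = π√(a_t³/μ) = 28525 s.
The target's mean motion on its circular orbit is ω₂ = √(μ/r₂³) = 5.0350×10^-5 rad/s.
Angle swept by the target during transfer: ω₂·t = 1.4362 rad = 82.29°.
The probe traverses 180° on the transfer ellipse, so the target must lead by 180° − 82.29° = 97.7°.

φ = 97.7°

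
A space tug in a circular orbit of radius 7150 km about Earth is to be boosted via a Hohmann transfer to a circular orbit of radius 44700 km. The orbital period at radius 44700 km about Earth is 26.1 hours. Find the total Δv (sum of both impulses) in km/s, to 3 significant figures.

From Kepler's third law T² = 4π²r³/μ at r = 44700 km, T = 26.1 hours = 26.1 × 3600 s = 93960 s: μ = 4π²r³/T² = 3.99389×10^5 km³/s².
Semi-major axis of the transfer orbit: a_t = (7150 + 44700)/2 = 25925 km.
At r₁ the circular-orbit speed is v₁ = √(μ/r₁) = 7.474 km/s.
On the transfer ellipse at r₁, v² = μ(2/r − 1/a) gives v_p = √[μ(2/r₁ − 1/a_t)] = 9.814 km/s.
First burn Δv₁ = |v_p − v₁| = 2.340 km/s.
Circular speed at r₂: v₂ = √(μ/r₂) = 2.989 km/s.
Transfer-orbit speed at r₂: v_a = √[μ(2/r₂ − 1/a_t)] = 1.570 km/s.
Second burn Δv₂ = |v₂ − v_a| = 1.419 km/s.
Δv = Δv₁ + Δv₂ = 2.340 + 1.419 = 3.759 km/s.

Δv = 3.76 km/s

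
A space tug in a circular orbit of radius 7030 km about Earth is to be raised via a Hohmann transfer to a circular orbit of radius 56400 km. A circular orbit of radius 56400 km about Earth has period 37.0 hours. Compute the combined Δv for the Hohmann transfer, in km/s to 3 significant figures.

From Kepler's third law T² = 4π²r³/μ at r = 56400 km, T = 37.0 hours = 37.0 × 3600 s = 1.332×10^5 s: μ = 4π²r³/T² = 3.99198×10^5 km³/s².
Transfer-ellipse semi-major axis a_t = (r₁ + r₂)/2 = (7030 + 56400)/2 = 31715 km.
Circular speed at r₁: v₁ = √(μ/r₁) = √(3.99198×10^5/7030) = 7.5356 km/s.
Transfer-orbit speed at r₁ (v² = μ(2/r − 1/a)): v_p = √[μ(2/r₁ − 1/a_t)] = 10.049 km/s.
First burn Δv₁ = |v_p − v₁| = 2.513 km/s.
Circular speed at r₂: v₂ = √(μ/r₂) = 2.6604 km/s.
Transfer-orbit speed at r₂: v_a = √[μ(2/r₂ − 1/a_t)] = 1.2526 km/s.
Second burn Δv₂ = |v₂ − v_a| = 1.408 km/s.
Total Δv = Δv₁ + Δv₂ = 3.921 km/s.

Δv = 3.92 km/s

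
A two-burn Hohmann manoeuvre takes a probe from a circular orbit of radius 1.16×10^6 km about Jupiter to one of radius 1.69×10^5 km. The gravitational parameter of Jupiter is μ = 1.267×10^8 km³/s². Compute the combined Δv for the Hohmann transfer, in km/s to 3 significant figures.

Δv = 14.0 km/s

Semi-major axis of the transfer orbit: a_t = (1.160×10^6 + 1.690×10^5)/2 = 6.645×10^5 km.
At r₁ the circular-orbit speed is v₁ = √(μ/r₁) = 10.4510 km/s.
Transfer-orbit speed at r₁ (vis-viva equation): v_a = √[μ(2/r₁ − 1/a_t)] = 5.27054 km/s.
First burn Δv₁ = |v_a − v₁| = 5.180 km/s.
Circular speed at r₂: v₂ = √(μ/r₂) = 27.3807 km/s.
Transfer-orbit speed at r₂: v_p = √[μ(2/r₂ − 1/a_t)] = 36.1765 km/s.
Second burn Δv₂ = |v₂ − v_p| = 8.796 km/s.
Total Δv = Δv₁ + Δv₂ = 13.98 km/s.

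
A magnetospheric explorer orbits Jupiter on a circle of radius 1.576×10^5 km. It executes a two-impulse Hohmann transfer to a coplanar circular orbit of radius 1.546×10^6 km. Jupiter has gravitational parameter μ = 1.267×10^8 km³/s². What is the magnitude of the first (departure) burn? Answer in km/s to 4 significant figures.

Δv₁ = 9.845 km/s

Semi-major axis of the transfer orbit: a_t = (1.576×10^5 + 1.546×10^6)/2 = 8.518×10^5 km.
On the circular orbit at r = 1.576×10^5 km, v_c = √(μ/r) = 28.3537 km/s.
Vis-viva on the transfer ellipse at r = 1.576×10^5 km gives v_t = √[μ(2/r − 1/a_t)] = 38.1985 km/s.
Δv₁ = |v_t − v_c| = |38.1985 − 28.3537| = 9.845 km/s.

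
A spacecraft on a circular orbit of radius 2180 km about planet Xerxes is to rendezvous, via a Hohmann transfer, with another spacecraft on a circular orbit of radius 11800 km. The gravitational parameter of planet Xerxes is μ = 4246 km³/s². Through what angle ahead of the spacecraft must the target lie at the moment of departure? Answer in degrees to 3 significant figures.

φ = 97.9°

Semi-major axis of the transfer orbit: a_t = (2180 + 11800)/2 = 6990 km.
The half-period of the transfer ellipse is t = π√(a_t³/μ) = 28176 s.
Target angular speed ω₂ = √(μ/r₂³) = 5.0835×10^-5 rad/s.
Angle swept by the target during transfer: ω₂·t = 1.43233 rad = 82.07°.
Arrival is 180° from departure on the ellipse, so φ = 180° − 82.07° = 97.9°.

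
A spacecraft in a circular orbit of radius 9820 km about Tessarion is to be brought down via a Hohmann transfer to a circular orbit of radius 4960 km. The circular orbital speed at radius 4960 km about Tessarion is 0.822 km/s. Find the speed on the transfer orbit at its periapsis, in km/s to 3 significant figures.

v = 0.948 km/s

From the circular-orbit relation v² = μ/r at r = 4960 km: μ = v²r = (0.822)² × 4960 = 3351.39 km³/s².
Transfer-ellipse semi-major axis a_t = (r₁ + r₂)/2 = (9820 + 4960)/2 = 7390 km.
At periapsis, r = 4960 km.
From the vis-viva equation, v = √[μ(2/r − 1/a_t)] = 0.9476 km/s.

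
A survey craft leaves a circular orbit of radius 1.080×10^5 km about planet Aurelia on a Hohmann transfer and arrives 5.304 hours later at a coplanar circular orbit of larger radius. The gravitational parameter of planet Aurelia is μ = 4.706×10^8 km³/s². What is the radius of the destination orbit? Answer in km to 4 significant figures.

Transfer time t = 5.304 hours = 19094.4 s, and t = π√(a_t³/μ).
So a_t = (μ t²/π²)^(1/3) = (4.706×10^8 × (19094.4)² / π²)^(1/3) = 2.5905×10^5 km.
Since a_t = (r₁ + r₂)/2, r₂ = 2a_t − r₁ = 2×2.5905×10^5 − 1.080×10^5 = 4.101×10^5 km.

r₂ = 4.101×10^5 km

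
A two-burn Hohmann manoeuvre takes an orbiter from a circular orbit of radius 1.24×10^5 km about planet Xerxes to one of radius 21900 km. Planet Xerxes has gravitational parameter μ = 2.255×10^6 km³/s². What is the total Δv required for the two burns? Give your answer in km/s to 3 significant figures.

Δv = 5.01 km/s

The Hohmann ellipse has a_t = (r₁ + r₂)/2 = 72950 km.
Circular speed at r₁: v₁ = √(μ/r₁) = √(2.255×10^6/1.240×10^5) = 4.2644 km/s.
On the transfer ellipse at r₁, vis-viva gives v_a = √[μ(2/r₁ − 1/a_t)] = 2.3365 km/s.
First burn Δv₁ = |v_a − v₁| = 1.928 km/s.
Circular speed at r₂: v₂ = √(μ/r₂) = 10.1473 km/s.
Transfer-orbit speed at r₂: v_p = √[μ(2/r₂ − 1/a_t)] = 13.2297 km/s.
Second burn Δv₂ = |v₂ − v_p| = 3.082 km/s.
Total Δv = Δv₁ + Δv₂ = 5.010 km/s.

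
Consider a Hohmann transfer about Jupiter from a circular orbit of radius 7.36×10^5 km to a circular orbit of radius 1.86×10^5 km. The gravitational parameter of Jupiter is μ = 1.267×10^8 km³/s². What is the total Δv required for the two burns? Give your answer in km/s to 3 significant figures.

Semi-major axis of the transfer orbit: a_t = (7.360×10^5 + 1.860×10^5)/2 = 4.610×10^5 km.
Circular speed at r₁: v₁ = √(μ/r₁) = √(1.267×10^8/7.360×10^5) = 13.12 km/s.
Transfer-orbit speed at r₁ (vis-viva): v_a = √[μ(2/r₁ − 1/a_t)] = 8.334 km/s.
First burn Δv₁ = |v_a − v₁| = 4.786 km/s.
At r₂, v₂ = √(μ/r₂) = 26.0995 km/s.
Transfer-orbit speed at r₂: v_p = √[μ(2/r₂ − 1/a_t)] = 32.9777 km/s.
Second burn Δv₂ = |v₂ − v_p| = 6.878 km/s.
Total Δv = Δv₁ + Δv₂ = 11.66 km/s.

Δv = 11.7 km/s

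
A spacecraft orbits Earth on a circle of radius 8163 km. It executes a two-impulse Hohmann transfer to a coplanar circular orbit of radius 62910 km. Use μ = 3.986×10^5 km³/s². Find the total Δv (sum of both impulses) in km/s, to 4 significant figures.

Δv = 3.620 km/s

Semi-major axis of the transfer orbit: a_t = (8163 + 62910)/2 = 35536.5 km.
Circular speed at r₁: v₁ = √(μ/r₁) = √(3.986×10^5/8163) = 6.9879 km/s.
Transfer-orbit speed at r₁ (vis-viva equation): v_p = √[μ(2/r₁ − 1/a_t)] = 9.2975 km/s.
First burn Δv₁ = |v_p − v₁| = 2.3096 km/s.
At r₂, v₂ = √(μ/r₂) = 2.5171 km/s.
Transfer-orbit speed at r₂: v_a = √[μ(2/r₂ − 1/a_t)] = 1.2064 km/s.
Second burn Δv₂ = |v₂ − v_a| = 1.3107 km/s.
Δv = Δv₁ + Δv₂ = 2.3096 + 1.3107 = 3.620 km/s.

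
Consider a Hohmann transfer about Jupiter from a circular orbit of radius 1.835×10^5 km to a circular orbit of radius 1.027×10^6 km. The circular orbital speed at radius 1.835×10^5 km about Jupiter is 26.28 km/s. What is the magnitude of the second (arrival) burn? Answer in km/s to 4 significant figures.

Δv₂ = 4.992 km/s

From the circular-orbit relation v² = μ/r at r = 1.835×10^5 km: μ = v²r = (26.28)² × 1.835×10^5 = 1.26732×10^8 km³/s².
Transfer-ellipse semi-major axis a_t = (r₁ + r₂)/2 = (1.835×10^5 + 1.027×10^6)/2 = 6.0525×10^5 km.
Circular speed at r = 1.027×10^6 km: v_c = √(μ/r) = 11.109 km/s.
Transfer-orbit speed at the same r (vis-viva, a = a_t): v_t = √[μ(2/r − 1/a_t)] = 6.1166 km/s.
Δv₂ = |v_t − v_c| = |6.1166 − 11.109| = 4.992 km/s.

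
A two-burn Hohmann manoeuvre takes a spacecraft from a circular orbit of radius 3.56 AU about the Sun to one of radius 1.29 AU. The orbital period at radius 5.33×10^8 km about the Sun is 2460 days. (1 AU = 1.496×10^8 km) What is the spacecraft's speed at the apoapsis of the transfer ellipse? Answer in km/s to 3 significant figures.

v = 11.5 km/s

From Kepler's third law T² = 4π²r³/μ at r = 5.33×10^8 km, T = 2460 days = 2460 × 86400 s = 2.12544×10^8 s: μ = 4π²r³/T² = 1.32326×10^11 km³/s².
In km: r₁ = 3.56 × 1.496×10^8 = 5.32576×10^8 km; r₂ = 1.29 × 1.496×10^8 = 1.92984×10^8 km.
Semi-major axis of the transfer orbit: a_t = (5.32576×10^8 + 1.92984×10^8)/2 = 3.6278×10^8 km.
The apoapsis of the transfer ellipse is at r = 5.32576×10^8 km.
Applying v² = μ(2/r − 1/a_t): v = 11.50 km/s.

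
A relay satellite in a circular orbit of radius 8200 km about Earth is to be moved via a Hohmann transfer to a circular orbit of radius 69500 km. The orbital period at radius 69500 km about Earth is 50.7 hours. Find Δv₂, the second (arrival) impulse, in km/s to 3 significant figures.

From Kepler's third law T² = 4π²r³/μ at r = 69500 km, T = 50.7 hours = 50.7 × 3600 s = 1.8252×10^5 s: μ = 4π²r³/T² = 3.97826×10^5 km³/s².
The Hohmann ellipse has a_t = (r₁ + r₂)/2 = 38850 km.
On the circular orbit at r = 69500 km, v_c = √(μ/r) = 2.3925 km/s.
Transfer-orbit speed at the same r (vis-viva, a = a_t): v_t = √[μ(2/r − 1/a_t)] = 1.0992 km/s.
Δv₂ = |v_t − v_c| = |1.0992 − 2.3925| = 1.293 km/s.

Δv₂ = 1.29 km/s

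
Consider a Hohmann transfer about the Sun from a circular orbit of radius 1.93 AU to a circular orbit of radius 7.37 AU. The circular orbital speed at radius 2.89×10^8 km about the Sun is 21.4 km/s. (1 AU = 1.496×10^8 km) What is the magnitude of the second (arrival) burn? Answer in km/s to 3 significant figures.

Δv₂ = 3.90 km/s

From the circular-orbit relation v² = μ/r at r = 2.89×10^8 km: μ = v²r = (21.4)² × 2.89×10^8 = 1.32350×10^11 km³/s².
In km: r₁ = 1.93 × 1.496×10^8 = 2.88728×10^8 km; r₂ = 7.37 × 1.496×10^8 = 1.102552×10^9 km.
Transfer-ellipse semi-major axis a_t = (r₁ + r₂)/2 = (2.88728×10^8 + 1.102552×10^9)/2 = 6.9564×10^8 km.
Circular speed at r = 1.102552×10^9 km: v_c = √(μ/r) = 10.9563 km/s.
Transfer-orbit speed at the same r (vis-viva, a = a_t): v_t = √[μ(2/r − 1/a_t)] = 7.05855 km/s.
Δv₂ = |v_t − v_c| = |7.05855 − 10.9563| = 3.898 km/s.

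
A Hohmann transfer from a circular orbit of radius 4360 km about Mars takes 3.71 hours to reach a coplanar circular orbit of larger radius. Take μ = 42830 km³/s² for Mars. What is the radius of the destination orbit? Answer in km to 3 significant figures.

r₂ = 14000 km

Transfer time t = 3.71 hours = 13356 s, and t = π√(a_t³/μ).
So a_t = (μ t²/π²)^(1/3) = (42830 × (13356)² / π²)^(1/3) = 9181.9 km.
Since a_t = (r₁ + r₂)/2, r₂ = 2a_t − r₁ = 2×9181.9 − 4360 = 14003.8 km.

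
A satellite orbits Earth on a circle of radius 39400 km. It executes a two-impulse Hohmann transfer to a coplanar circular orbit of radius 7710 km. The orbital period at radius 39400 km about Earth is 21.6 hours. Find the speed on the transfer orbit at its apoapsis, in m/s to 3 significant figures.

v = 1820 m/s

From Kepler's third law T² = 4π²r³/μ at r = 39400 km, T = 21.6 hours = 21.6 × 3600 s = 77760 s: μ = 4π²r³/T² = 3.99334×10^5 km³/s².
Semi-major axis of the transfer orbit: a_t = (39400 + 7710)/2 = 23555 km.
The apoapsis of the transfer ellipse is at r = 39400 km.
Vis-viva: v = √[μ(2/r − 1/a_t)] = √[3.99334×10^5 × (2/39400 − 1/23555)] = 1.821 km/s.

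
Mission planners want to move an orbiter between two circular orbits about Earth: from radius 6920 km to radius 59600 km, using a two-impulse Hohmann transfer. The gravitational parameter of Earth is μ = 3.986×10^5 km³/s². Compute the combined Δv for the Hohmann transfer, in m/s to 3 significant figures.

Δv = 3980 m/s

Transfer-ellipse semi-major axis a_t = (r₁ + r₂)/2 = (6920 + 59600)/2 = 33260 km.
Circular speed at r₁: v₁ = √(μ/r₁) = √(3.986×10^5/6920) = 7.58954 km/s.
On the transfer ellipse at r₁, vis-viva equation gives v_p = √[μ(2/r₁ − 1/a_t)] = 10.1596 km/s.
First burn Δv₁ = |v_p − v₁| = 2.5701 km/s.
At r₂, v₂ = √(μ/r₂) = 2.5861 km/s.
Transfer-orbit speed at r₂: v_a = √[μ(2/r₂ − 1/a_t)] = 1.1796 km/s.
Second burn Δv₂ = |v₂ − v_a| = 1.4065 km/s.
Δv = Δv₁ + Δv₂ = 2.5701 + 1.4065 = 3.977 km/s.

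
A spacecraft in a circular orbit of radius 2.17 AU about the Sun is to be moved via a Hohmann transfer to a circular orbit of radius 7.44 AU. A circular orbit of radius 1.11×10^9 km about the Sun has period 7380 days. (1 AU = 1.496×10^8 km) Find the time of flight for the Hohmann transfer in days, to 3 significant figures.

From Kepler's third law T² = 4π²r³/μ at r = 1.11×10^9 km, T = 7380 days = 7380 × 86400 s = 6.37632×10^8 s: μ = 4π²r³/T² = 1.32797×10^11 km³/s².
In km: r₁ = 2.17 × 1.496×10^8 = 3.24632×10^8 km; r₂ = 7.44 × 1.496×10^8 = 1.113024×10^9 km.
The Hohmann ellipse has a_t = (r₁ + r₂)/2 = 7.18828×10^8 km.
Transfer time t = π√(a_t³/μ) = π√((7.18828×10^8)³ / 1.32797×10^11) = 1.661×10^8 s.
Converting: 1.661×10^8 s ÷ 86400 s/day = 1920 days.

t = 1920 days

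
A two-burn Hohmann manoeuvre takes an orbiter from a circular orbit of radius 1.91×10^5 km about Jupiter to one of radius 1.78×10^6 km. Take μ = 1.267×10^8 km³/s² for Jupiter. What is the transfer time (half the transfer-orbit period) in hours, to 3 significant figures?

Transfer-ellipse semi-major axis a_t = (r₁ + r₂)/2 = (1.910×10^5 + 1.780×10^6)/2 = 9.855×10^5 km.
By Kepler's third law the transfer-orbit period is T = 2π√(a_t³/μ), so t = T/2 = 2.7305×10^5 s.
Converting: 2.7305×10^5 s ÷ 3600 s/hour = 75.8 hours.

t = 75.8 hours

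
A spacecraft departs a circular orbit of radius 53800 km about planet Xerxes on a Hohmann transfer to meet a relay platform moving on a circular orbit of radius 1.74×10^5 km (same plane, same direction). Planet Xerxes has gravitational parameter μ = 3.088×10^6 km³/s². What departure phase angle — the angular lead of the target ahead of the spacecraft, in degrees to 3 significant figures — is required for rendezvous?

Transfer-ellipse semi-major axis a_t = (r₁ + r₂)/2 = (53800 + 1.740×10^5)/2 = 1.139×10^5 km.
Transfer time t = π√(a_t³/μ) = 68722 s.
The target's mean motion on its circular orbit is ω₂ = √(μ/r₂³) = 2.4211×10^-5 rad/s.
Angle swept by the target during transfer: ω₂·t = 1.6638 rad = 95.33°.
Arrival is 180° from departure on the ellipse, so φ = 180° − 95.33° = 84.7°.

φ = 84.7°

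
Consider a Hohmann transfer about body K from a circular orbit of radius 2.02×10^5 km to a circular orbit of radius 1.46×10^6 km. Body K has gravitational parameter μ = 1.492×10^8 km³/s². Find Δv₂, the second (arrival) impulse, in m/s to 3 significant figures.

Δv₂ = 5120 m/s

Transfer-ellipse semi-major axis a_t = (r₁ + r₂)/2 = (2.020×10^5 + 1.460×10^6)/2 = 8.310×10^5 km.
On the circular orbit at r = 1.460×10^6 km, v_c = √(μ/r) = 10.109 km/s.
Transfer-orbit speed at the same r (vis-viva, a = a_t): v_t = √[μ(2/r − 1/a_t)] = 4.9841 km/s.
Δv₂ = |v_t − v_c| = |4.9841 − 10.109| = 5.125 km/s.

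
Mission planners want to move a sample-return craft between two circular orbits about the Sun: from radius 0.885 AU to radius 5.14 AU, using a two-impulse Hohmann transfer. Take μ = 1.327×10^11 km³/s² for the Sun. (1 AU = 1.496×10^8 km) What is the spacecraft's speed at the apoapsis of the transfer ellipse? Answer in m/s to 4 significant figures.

In km: r₁ = 0.885 × 1.496×10^8 = 1.32396×10^8 km; r₂ = 5.14 × 1.496×10^8 = 7.68944×10^8 km.
Semi-major axis of the transfer orbit: a_t = (1.32396×10^8 + 7.68944×10^8)/2 = 4.5067×10^8 km.
At apoapsis, r = 7.68944×10^8 km.
Vis-viva: v = √[μ(2/r − 1/a_t)] = √[1.327×10^11 × (2/7.68944×10^8 − 1/4.5067×10^8)] = 7.120 km/s.

v = 7120 m/s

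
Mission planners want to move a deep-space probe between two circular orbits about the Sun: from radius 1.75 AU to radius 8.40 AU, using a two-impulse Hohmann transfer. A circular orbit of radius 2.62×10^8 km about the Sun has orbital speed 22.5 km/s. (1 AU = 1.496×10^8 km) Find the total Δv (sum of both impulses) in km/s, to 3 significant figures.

Δv = 10.7 km/s

From the circular-orbit relation v² = μ/r at r = 2.62×10^8 km: μ = v²r = (22.5)² × 2.62×10^8 = 1.32638×10^11 km³/s².
In km: r₁ = 1.75 × 1.496×10^8 = 2.618×10^8 km; r₂ = 8.40 × 1.496×10^8 = 1.25664×10^9 km.
Transfer-ellipse semi-major axis a_t = (r₁ + r₂)/2 = (2.618×10^8 + 1.25664×10^9)/2 = 7.5922×10^8 km.
Circular speed at r₁: v₁ = √(μ/r₁) = √(1.32638×10^11/2.618×10^8) = 22.51 km/s.
On the transfer ellipse at r₁, v² = μ(2/r − 1/a) gives v_p = √[μ(2/r₁ − 1/a_t)] = 28.96 km/s.
First burn Δv₁ = |v_p − v₁| = 6.450 km/s.
Circular speed at r₂: v₂ = √(μ/r₂) = 10.274 km/s.
Transfer-orbit speed at r₂: v_a = √[μ(2/r₂ − 1/a_t)] = 6.0329 km/s.
Second burn Δv₂ = |v₂ − v_a| = 4.241 km/s.
Total Δv = Δv₁ + Δv₂ = 10.69 km/s.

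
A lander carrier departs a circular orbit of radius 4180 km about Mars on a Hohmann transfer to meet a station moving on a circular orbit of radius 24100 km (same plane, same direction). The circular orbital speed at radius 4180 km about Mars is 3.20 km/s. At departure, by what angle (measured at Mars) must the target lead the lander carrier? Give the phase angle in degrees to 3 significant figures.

φ = 99.1°

From the circular-orbit relation v² = μ/r at r = 4180 km: μ = v²r = (3.20)² × 4180 = 42803.2 km³/s².
Transfer-ellipse semi-major axis a_t = (r₁ + r₂)/2 = (4180 + 24100)/2 = 14140 km.
Transfer time t = π√(a_t³/μ) = 25532.1 s.
The target's mean motion on its circular orbit is ω₂ = √(μ/r₂³) = 5.52984×10^-5 rad/s.
Angle swept by the target during transfer: ω₂·t = 1.41188 rad = 80.89°.
Arrival is 180° from departure on the ellipse, so φ = 180° − 80.89° = 99.1°.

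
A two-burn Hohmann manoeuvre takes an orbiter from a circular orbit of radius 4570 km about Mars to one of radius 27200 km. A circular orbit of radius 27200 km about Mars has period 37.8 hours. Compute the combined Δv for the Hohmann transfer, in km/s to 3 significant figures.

From Kepler's third law T² = 4π²r³/μ at r = 27200 km, T = 37.8 hours = 37.8 × 3600 s = 1.3608×10^5 s: μ = 4π²r³/T² = 42902.0 km³/s².
Transfer-ellipse semi-major axis a_t = (r₁ + r₂)/2 = (4570 + 27200)/2 = 15885 km.
At r₁ the circular-orbit speed is v₁ = √(μ/r₁) = 3.0639 km/s.
On the transfer ellipse at r₁, v² = μ(2/r − 1/a) gives v_p = √[μ(2/r₁ − 1/a_t)] = 4.0093 km/s.
First burn Δv₁ = |v_p − v₁| = 0.9454 km/s.
At r₂, v₂ = √(μ/r₂) = 1.2559 km/s.
Transfer-orbit speed at r₂: v_a = √[μ(2/r₂ − 1/a_t)] = 0.67363 km/s.
Second burn Δv₂ = |v₂ − v_a| = 0.5823 km/s.
Total Δv = Δv₁ + Δv₂ = 1.528 km/s.

Δv = 1.53 km/s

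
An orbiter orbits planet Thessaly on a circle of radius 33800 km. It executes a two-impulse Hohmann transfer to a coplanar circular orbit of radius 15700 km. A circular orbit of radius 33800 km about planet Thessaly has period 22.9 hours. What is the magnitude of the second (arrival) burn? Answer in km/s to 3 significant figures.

Δv₂ = 0.637 km/s

From Kepler's third law T² = 4π²r³/μ at r = 33800 km, T = 22.9 hours = 22.9 × 3600 s = 82440 s: μ = 4π²r³/T² = 2.24302×10^5 km³/s².
The Hohmann ellipse has a_t = (r₁ + r₂)/2 = 24750 km.
On the circular orbit at r = 15700 km, v_c = √(μ/r) = 3.7798 km/s.
Transfer-orbit speed at the same r (vis-viva, a = a_t): v_t = √[μ(2/r − 1/a_t)] = 4.4171 km/s.
Δv₂ = |v_t − v_c| = |4.4171 − 3.7798| = 0.6373 km/s.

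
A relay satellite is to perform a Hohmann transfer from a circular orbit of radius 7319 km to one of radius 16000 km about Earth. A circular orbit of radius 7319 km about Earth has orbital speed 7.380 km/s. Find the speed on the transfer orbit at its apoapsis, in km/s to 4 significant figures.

v = 3.955 km/s

From the circular-orbit relation v² = μ/r at r = 7319 km: μ = v²r = (7.380)² × 7319 = 3.98625×10^5 km³/s².
The Hohmann ellipse has a_t = (r₁ + r₂)/2 = 11659.5 km.
At apoapsis, r = 16000 km.
Vis-viva: v = √[μ(2/r − 1/a_t)] = √[3.98625×10^5 × (2/16000 − 1/11659.5)] = 3.955 km/s.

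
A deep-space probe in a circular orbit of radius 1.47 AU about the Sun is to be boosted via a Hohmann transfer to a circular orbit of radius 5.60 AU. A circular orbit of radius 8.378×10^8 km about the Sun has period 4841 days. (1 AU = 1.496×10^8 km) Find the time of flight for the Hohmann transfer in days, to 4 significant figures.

t = 1214 days

From Kepler's third law T² = 4π²r³/μ at r = 8.378×10^8 km, T = 4841 days = 4841 × 86400 s = 4.182624×10^8 s: μ = 4π²r³/T² = 1.32704×10^11 km³/s².
In km: r₁ = 1.47 × 1.496×10^8 = 2.19912×10^8 km; r₂ = 5.60 × 1.496×10^8 = 8.3776×10^8 km.
Transfer-ellipse semi-major axis a_t = (r₁ + r₂)/2 = (2.19912×10^8 + 8.3776×10^8)/2 = 5.28836×10^8 km.
Half the transfer-orbit period gives t = π√(a_t³/μ) = 1.049×10^8 s.
Converting: 1.049×10^8 s ÷ 86400 s/day = 1214 days.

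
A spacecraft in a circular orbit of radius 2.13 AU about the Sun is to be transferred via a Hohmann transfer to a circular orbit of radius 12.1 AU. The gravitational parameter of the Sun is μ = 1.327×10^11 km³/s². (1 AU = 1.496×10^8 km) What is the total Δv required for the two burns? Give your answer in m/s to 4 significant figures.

In km: r₁ = 2.13 × 1.496×10^8 = 3.18648×10^8 km; r₂ = 12.1 × 1.496×10^8 = 1.81016×10^9 km.
Transfer-ellipse semi-major axis a_t = (r₁ + r₂)/2 = (3.18648×10^8 + 1.81016×10^9)/2 = 1.064404×10^9 km.
Circular speed at r₁: v₁ = √(μ/r₁) = √(1.327×10^11/3.18648×10^8) = 20.407 km/s.
Transfer-orbit speed at r₁ (vis-viva equation): v_p = √[μ(2/r₁ − 1/a_t)] = 26.612 km/s.
First burn Δv₁ = |v_p − v₁| = 6.205 km/s.
Circular speed at r₂: v₂ = √(μ/r₂) = 8.562 km/s.
Transfer-orbit speed at r₂: v_a = √[μ(2/r₂ − 1/a_t)] = 4.685 km/s.
Second burn Δv₂ = |v₂ − v_a| = 3.877 km/s.
Δv = Δv₁ + Δv₂ = 6.205 + 3.877 = 10.08 km/s.

Δv = 10080 m/s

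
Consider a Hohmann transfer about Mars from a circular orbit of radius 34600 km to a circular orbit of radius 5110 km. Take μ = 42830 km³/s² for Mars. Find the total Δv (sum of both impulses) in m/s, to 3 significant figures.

Δv = 1470 m/s

The Hohmann ellipse has a_t = (r₁ + r₂)/2 = 19855 km.
At r₁ the circular-orbit speed is v₁ = √(μ/r₁) = 1.1126 km/s.
On the transfer ellipse at r₁, v² = μ(2/r − 1/a) gives v_a = √[μ(2/r₁ − 1/a_t)] = 0.56443 km/s.
First burn Δv₁ = |v_a − v₁| = 0.5482 km/s.
Circular speed at r₂: v₂ = √(μ/r₂) = 2.8951 km/s.
Transfer-orbit speed at r₂: v_p = √[μ(2/r₂ − 1/a_t)] = 3.8218 km/s.
Second burn Δv₂ = |v₂ − v_p| = 0.9267 km/s.
Total Δv = Δv₁ + Δv₂ = 1.475 km/s.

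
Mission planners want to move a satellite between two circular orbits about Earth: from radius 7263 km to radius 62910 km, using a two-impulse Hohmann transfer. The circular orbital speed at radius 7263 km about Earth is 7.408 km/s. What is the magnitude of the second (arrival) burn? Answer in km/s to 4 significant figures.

From the circular-orbit relation v² = μ/r at r = 7263 km: μ = v²r = (7.408)² × 7263 = 3.98582×10^5 km³/s².
The Hohmann ellipse has a_t = (r₁ + r₂)/2 = 35086.5 km.
On the circular orbit at r = 62910 km, v_c = √(μ/r) = 2.517 km/s.
Transfer-orbit speed at the same r (vis-viva, a = a_t): v_t = √[μ(2/r − 1/a_t)] = 1.145 km/s.
Δv₂ = |v_t − v_c| = |1.145 − 2.517| = 1.372 km/s.

Δv₂ = 1.372 km/s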